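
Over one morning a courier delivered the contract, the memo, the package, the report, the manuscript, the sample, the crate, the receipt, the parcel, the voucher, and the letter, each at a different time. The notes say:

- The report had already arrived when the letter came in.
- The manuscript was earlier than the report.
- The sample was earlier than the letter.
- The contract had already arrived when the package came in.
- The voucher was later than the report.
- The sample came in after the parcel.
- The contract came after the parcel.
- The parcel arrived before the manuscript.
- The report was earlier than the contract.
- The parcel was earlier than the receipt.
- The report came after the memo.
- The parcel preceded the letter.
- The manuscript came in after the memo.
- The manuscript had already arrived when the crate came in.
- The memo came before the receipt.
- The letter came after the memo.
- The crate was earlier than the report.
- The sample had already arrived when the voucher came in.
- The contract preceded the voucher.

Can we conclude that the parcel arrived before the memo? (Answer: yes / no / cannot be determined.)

cannot be determined

No chain of stated constraints runs from the parcel to the memo, and none runs from the memo to the parcel either.
So the relative order of the parcel and the memo is not fixed by the given facts.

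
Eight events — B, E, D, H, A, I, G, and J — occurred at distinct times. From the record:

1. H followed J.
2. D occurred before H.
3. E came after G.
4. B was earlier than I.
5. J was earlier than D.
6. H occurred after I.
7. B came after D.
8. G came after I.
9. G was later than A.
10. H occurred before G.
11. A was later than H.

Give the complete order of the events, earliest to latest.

The constraints fix every adjacent pair, so only one ordering works:
J → D → B → I → H → A → G → E.

J, D, B, I, H, A, G, E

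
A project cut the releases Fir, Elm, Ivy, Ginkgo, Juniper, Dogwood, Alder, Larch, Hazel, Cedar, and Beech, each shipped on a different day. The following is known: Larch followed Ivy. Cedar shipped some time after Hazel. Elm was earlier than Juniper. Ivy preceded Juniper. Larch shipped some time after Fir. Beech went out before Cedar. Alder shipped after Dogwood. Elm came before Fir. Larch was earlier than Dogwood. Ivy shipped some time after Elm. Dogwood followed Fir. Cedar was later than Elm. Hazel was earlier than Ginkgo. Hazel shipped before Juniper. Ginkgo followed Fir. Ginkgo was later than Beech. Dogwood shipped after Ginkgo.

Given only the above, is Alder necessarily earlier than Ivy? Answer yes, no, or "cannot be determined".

no

Tracing the constraints gives Ivy → Larch → Dogwood → Alder, so Ivy must come before Alder.
That means Alder cannot be before Ivy.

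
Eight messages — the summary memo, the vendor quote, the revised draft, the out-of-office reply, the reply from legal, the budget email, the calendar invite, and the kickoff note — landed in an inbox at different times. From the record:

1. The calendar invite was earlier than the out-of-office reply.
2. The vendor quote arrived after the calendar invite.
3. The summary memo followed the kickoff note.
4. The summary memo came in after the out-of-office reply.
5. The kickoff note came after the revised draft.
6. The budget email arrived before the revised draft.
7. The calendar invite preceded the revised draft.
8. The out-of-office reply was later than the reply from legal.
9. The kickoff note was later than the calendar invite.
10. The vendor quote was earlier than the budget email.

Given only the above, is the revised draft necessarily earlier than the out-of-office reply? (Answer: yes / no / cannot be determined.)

cannot be determined

No chain of stated constraints runs from the revised draft to the out-of-office reply, and none runs from the out-of-office reply to the revised draft either.
So the relative order of the revised draft and the out-of-office reply is not fixed by the given facts.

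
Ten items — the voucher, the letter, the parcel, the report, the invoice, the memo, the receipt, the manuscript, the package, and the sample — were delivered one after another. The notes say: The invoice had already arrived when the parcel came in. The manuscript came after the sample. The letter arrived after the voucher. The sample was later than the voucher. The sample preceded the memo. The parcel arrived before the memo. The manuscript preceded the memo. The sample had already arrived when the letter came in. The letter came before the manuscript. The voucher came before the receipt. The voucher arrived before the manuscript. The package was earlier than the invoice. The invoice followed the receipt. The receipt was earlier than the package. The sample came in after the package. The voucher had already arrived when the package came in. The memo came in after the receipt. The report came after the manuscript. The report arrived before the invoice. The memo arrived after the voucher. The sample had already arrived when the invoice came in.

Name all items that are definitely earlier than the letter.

the package, the receipt, the sample, the voucher

Directly stated before the letter: the sample and the voucher.
The package reaches the letter via the package → the sample → the letter.
The receipt reaches the letter via the receipt → the package → the sample → the letter.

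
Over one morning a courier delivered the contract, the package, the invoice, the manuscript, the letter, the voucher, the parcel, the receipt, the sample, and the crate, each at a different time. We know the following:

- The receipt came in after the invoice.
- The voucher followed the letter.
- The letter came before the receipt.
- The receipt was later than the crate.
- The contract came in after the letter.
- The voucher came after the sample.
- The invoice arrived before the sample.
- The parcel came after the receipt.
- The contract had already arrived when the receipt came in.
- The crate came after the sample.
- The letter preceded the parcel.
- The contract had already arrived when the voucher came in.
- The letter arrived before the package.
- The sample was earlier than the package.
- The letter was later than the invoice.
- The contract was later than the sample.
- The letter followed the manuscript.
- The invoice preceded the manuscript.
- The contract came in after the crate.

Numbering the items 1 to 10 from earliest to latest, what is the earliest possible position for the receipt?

The contract, the crate, the invoice, the letter, the manuscript, and the sample must all come before the receipt — 6 forced predecessors.
Nothing else is forced ahead of the receipt, so its earliest slot is position 6 + 1 = 7.

7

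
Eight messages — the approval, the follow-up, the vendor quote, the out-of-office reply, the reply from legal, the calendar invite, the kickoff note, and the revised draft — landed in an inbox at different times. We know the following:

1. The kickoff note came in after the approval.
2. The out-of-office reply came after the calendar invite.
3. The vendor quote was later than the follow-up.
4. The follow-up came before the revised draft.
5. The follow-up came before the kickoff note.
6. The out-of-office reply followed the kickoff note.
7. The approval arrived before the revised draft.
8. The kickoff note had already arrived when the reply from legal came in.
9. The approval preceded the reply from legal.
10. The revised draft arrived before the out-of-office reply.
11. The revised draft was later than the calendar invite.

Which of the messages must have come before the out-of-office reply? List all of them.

the approval, the calendar invite, the follow-up, the kickoff note, the revised draft

Directly stated before the out-of-office reply: the calendar invite, the kickoff note, and the revised draft.
The approval reaches the out-of-office reply via the approval → the revised draft → the out-of-office reply.
The follow-up reaches the out-of-office reply via the follow-up → the revised draft → the out-of-office reply.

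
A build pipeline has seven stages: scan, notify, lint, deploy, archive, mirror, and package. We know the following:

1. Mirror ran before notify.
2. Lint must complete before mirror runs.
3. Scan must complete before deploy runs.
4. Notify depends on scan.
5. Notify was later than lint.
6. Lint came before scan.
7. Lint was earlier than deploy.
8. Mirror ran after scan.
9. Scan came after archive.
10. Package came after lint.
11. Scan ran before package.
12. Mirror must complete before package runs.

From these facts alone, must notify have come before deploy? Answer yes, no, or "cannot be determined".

cannot be determined

No chain of stated constraints runs from notify to deploy, and none runs from deploy to notify either.
So the relative order of notify and deploy is not fixed by the given facts.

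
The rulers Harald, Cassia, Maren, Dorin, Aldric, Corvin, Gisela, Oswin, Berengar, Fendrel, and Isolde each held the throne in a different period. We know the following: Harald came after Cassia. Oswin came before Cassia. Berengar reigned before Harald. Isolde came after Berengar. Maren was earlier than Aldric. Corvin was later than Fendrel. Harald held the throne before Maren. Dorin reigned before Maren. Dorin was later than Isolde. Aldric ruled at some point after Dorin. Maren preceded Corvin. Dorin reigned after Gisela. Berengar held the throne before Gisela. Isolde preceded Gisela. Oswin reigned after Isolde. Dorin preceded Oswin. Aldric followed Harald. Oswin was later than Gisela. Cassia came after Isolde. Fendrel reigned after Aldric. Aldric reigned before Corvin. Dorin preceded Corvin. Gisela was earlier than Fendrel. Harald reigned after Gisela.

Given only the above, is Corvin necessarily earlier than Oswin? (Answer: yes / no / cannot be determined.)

no

Tracing the constraints gives Oswin → Cassia → Harald → Maren → Corvin, so Oswin must come before Corvin.
That means Corvin cannot be before Oswin.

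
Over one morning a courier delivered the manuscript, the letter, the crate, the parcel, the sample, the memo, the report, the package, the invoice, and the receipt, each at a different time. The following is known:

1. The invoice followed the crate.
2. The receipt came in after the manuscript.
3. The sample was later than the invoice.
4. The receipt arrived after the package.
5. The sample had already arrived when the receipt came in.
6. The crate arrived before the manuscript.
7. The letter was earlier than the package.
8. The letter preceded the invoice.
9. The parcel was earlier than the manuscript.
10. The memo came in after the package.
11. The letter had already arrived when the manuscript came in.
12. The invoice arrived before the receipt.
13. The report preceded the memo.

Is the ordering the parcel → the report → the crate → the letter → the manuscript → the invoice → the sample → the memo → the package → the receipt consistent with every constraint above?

no

The constraints require the package before the memo, but in the proposed sequence the memo appears ahead of the package. That one violation is enough.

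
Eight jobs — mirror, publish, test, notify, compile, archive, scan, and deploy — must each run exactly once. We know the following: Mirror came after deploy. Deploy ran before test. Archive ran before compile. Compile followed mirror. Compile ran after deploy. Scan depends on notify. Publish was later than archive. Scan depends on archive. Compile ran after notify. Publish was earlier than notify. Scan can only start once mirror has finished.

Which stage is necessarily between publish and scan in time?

notify

Tracing the constraints gives publish → notify → scan, so notify sits after publish and before scan.
No other stage is forced both after publish and before scan.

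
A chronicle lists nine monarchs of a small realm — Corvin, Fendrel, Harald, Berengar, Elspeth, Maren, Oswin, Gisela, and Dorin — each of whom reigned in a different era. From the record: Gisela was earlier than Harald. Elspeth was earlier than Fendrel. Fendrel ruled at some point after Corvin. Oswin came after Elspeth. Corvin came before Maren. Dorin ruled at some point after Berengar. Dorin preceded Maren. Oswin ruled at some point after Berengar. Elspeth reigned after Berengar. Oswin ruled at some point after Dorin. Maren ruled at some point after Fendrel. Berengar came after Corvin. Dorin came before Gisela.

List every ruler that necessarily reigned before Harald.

Directly stated before Harald: Gisela.
Berengar reaches Harald via Berengar → Dorin → Gisela → Harald.
Corvin reaches Harald via Corvin → Berengar → Dorin → Gisela → Harald.
Dorin reaches Harald via Dorin → Gisela → Harald.

Berengar, Corvin, Dorin, Gisela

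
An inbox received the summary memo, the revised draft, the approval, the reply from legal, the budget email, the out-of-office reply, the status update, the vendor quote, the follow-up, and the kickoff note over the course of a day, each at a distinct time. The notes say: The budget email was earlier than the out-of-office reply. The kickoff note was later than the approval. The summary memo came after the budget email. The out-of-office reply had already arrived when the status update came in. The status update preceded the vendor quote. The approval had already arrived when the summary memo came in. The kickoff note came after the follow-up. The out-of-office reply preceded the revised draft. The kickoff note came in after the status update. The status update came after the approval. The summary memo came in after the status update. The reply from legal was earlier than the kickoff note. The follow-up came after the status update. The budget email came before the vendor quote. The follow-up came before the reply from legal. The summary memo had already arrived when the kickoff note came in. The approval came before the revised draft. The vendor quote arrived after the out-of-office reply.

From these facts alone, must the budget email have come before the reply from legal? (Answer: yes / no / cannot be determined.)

yes

Chain the constraints: the budget email → the out-of-office reply → the status update → the follow-up → the reply from legal. Each link is directly stated, so the budget email comes before the reply from legal.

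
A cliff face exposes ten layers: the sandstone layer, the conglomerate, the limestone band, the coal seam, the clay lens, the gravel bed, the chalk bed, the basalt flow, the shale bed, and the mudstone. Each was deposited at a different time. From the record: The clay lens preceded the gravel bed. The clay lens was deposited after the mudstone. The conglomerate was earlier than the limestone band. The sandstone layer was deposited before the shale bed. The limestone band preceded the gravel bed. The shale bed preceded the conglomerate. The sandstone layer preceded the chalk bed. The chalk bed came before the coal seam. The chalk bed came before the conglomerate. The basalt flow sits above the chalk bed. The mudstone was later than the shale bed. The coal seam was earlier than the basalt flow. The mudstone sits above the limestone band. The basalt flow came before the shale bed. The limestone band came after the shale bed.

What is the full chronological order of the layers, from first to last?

The constraints fix every adjacent pair, so only one ordering works:
the sandstone layer → the chalk bed → the coal seam → the basalt flow → the shale bed → the conglomerate → the limestone band → the mudstone → the clay lens → the gravel bed.

the sandstone layer, the chalk bed, the coal seam, the basalt flow, the shale bed, the conglomerate, the limestone band, the mudstone, the clay lens, the gravel bed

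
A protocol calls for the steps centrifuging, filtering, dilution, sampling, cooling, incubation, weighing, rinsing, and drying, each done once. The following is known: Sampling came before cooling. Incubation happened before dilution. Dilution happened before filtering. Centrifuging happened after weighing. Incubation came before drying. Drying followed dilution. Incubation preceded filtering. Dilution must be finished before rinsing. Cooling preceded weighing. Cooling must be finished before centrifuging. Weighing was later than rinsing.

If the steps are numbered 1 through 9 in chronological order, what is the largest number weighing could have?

8

Weighing must come before centrifuging — 1 step forced after it.
Everything else can be placed before weighing in some valid order, so weighing can sit as late as position 9 − 1 = 8.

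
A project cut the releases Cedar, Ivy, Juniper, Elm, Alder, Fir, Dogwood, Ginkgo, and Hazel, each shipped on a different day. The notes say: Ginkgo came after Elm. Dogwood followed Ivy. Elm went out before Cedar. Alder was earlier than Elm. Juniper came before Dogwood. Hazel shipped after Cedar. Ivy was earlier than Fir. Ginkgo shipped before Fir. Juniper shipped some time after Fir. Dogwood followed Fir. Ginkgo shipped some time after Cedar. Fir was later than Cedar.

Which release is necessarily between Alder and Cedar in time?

Elm

Tracing the constraints gives Alder → Elm → Cedar, so Elm sits after Alder and before Cedar.
No other release is forced both after Alder and before Cedar.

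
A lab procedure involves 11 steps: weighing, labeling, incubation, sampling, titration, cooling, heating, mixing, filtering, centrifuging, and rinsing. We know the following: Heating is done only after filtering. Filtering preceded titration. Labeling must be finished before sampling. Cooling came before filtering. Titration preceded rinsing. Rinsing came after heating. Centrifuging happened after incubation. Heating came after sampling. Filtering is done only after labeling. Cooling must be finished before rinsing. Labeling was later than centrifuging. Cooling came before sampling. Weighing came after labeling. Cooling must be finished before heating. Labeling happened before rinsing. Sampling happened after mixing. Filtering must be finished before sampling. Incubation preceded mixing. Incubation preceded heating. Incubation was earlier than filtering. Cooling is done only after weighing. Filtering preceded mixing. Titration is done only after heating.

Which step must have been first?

incubation

Incubation has a chain of constraints placing it before every other step, so incubation must be first.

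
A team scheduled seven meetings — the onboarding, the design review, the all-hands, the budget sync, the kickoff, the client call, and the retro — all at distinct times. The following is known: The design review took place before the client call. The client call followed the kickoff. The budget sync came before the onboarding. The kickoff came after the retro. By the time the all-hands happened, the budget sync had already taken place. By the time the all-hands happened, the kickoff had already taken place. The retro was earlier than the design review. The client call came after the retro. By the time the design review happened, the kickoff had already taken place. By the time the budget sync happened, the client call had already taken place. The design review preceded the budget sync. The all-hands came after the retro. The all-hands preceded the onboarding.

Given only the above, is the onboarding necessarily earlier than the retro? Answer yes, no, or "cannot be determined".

Tracing the constraints gives the retro → the all-hands → the onboarding, so the retro must come before the onboarding.
That means the onboarding cannot be before the retro.

no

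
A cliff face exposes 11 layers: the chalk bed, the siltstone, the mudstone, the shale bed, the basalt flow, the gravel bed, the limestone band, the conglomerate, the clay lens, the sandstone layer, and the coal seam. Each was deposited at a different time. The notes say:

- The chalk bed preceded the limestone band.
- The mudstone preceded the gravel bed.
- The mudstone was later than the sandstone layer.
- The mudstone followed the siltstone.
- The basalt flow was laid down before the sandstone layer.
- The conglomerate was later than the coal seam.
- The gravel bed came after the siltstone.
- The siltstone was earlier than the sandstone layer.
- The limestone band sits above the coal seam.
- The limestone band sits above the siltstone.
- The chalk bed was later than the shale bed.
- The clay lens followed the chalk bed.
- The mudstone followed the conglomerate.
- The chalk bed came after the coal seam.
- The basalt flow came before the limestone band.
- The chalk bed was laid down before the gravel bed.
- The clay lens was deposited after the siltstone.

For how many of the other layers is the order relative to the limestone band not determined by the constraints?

5

Forced before the limestone band: the basalt flow, the chalk bed, the coal seam, the shale bed, and the siltstone.
That leaves the clay lens, the conglomerate, the gravel bed, the mudstone, and the sandstone layer with no forced order relative to the limestone band — 5.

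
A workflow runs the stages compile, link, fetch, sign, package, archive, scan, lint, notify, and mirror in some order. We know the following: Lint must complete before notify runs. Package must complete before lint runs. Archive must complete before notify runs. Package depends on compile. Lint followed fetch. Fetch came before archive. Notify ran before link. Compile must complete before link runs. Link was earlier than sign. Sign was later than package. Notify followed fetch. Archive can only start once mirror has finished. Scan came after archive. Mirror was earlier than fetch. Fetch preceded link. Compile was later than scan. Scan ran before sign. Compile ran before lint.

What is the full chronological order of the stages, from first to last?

The constraints fix every adjacent pair, so only one ordering works:
mirror → fetch → archive → scan → compile → package → lint → notify → link → sign.

mirror, fetch, archive, scan, compile, package, lint, notify, link, sign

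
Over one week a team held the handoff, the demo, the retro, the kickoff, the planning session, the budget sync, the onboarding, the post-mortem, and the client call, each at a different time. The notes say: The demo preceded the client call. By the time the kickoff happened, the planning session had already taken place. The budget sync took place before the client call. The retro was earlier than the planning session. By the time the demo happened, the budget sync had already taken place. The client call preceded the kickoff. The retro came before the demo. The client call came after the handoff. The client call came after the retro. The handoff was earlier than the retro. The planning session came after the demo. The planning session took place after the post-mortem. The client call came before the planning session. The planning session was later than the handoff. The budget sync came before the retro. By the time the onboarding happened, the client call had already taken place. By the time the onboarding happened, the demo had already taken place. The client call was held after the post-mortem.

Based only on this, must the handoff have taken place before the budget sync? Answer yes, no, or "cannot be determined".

No chain of stated constraints runs from the handoff to the budget sync, and none runs from the budget sync to the handoff either.
So the relative order of the handoff and the budget sync is not fixed by the given facts.

cannot be determined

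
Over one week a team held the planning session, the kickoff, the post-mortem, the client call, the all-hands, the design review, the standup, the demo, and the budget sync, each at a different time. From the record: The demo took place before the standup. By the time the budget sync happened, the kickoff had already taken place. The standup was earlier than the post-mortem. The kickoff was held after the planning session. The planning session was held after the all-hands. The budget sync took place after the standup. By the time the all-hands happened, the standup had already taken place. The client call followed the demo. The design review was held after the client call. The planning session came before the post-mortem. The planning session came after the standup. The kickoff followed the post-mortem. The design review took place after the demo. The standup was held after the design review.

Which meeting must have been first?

The demo has a chain of constraints placing it before every other meeting, so the demo must be first.

the demo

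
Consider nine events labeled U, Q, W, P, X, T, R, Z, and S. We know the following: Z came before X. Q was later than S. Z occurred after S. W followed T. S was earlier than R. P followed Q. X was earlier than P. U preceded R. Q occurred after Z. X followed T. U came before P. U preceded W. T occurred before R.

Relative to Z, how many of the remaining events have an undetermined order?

Forced before Z: S; forced after Z: P, Q, and X.
That leaves R, T, U, and W with no forced order relative to Z — 4.

4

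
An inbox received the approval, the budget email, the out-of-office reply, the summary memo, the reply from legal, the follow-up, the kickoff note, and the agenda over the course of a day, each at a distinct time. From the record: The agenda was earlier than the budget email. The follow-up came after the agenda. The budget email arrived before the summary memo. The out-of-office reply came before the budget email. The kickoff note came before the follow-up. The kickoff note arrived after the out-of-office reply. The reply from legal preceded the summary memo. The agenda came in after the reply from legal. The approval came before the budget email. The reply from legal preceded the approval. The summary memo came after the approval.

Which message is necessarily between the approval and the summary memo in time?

Tracing the constraints gives the approval → the budget email → the summary memo, so the budget email sits after the approval and before the summary memo.
No other message is forced both after the approval and before the summary memo.

the budget email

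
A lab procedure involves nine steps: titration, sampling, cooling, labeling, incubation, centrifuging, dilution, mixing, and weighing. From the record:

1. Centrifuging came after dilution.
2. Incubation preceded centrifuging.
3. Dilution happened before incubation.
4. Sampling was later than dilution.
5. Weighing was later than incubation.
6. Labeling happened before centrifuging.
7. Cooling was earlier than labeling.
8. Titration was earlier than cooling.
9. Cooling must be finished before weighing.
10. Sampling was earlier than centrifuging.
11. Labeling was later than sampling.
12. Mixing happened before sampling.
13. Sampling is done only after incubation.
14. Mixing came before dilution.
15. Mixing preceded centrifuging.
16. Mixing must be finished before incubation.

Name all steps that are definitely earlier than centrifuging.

Directly stated before centrifuging: dilution, incubation, labeling, mixing, and sampling.
Cooling reaches centrifuging via cooling → labeling → centrifuging.
Titration reaches centrifuging via titration → cooling → labeling → centrifuging.
No chain forces weighing ahead of centrifuging.

cooling, dilution, incubation, labeling, mixing, sampling, titration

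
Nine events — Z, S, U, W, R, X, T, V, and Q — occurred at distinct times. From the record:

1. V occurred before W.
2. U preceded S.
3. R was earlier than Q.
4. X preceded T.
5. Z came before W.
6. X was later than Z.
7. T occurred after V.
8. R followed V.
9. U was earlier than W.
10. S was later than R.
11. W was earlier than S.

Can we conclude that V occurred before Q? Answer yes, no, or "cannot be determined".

Chain the constraints: V → R → Q. Each link is directly stated, so V comes before Q.

yes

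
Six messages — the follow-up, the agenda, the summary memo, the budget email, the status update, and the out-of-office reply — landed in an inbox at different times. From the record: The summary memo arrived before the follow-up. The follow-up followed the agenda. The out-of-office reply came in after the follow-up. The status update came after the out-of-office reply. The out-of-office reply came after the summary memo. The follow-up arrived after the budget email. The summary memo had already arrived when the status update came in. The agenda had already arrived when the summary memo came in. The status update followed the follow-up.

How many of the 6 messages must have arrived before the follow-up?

3

Directly stated before the follow-up: the agenda, the budget email, and the summary memo.
No chain forces the out-of-office reply (or any of the others) ahead of the follow-up.
That's the agenda, the budget email, and the summary memo — 3 in all.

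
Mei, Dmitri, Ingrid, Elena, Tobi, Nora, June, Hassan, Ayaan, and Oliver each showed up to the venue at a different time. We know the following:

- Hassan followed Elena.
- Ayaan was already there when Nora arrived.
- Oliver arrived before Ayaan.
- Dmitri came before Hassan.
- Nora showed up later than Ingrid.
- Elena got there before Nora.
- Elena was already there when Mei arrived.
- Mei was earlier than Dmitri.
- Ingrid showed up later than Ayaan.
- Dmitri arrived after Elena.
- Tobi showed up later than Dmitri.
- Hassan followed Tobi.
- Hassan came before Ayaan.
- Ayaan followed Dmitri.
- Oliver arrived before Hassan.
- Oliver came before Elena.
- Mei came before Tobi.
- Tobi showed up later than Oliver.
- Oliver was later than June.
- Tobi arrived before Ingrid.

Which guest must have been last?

Every other guest has a chain of constraints placing them before Nora, so Nora is last.

Nora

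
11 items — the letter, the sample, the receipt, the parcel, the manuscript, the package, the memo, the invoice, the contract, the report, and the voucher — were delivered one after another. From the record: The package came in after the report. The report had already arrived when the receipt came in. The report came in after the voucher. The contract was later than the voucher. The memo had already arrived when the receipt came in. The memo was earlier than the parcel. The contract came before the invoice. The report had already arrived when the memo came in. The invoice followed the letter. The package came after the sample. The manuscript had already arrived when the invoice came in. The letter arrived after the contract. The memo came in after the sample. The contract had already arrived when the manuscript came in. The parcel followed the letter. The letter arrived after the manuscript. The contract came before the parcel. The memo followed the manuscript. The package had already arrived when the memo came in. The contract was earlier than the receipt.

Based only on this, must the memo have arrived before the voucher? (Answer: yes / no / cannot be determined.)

no

Tracing the constraints gives the voucher → the report → the memo, so the voucher must come before the memo.
That means the memo cannot be before the voucher.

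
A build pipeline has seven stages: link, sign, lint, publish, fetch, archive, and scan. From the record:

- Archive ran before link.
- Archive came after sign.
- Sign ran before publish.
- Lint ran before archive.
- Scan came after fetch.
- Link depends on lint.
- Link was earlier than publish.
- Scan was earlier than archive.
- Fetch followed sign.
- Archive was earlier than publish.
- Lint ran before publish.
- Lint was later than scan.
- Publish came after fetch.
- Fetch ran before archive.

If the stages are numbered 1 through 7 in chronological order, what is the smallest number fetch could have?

Sign must come before fetch — 1 forced predecessor.
Nothing else is forced ahead of fetch, so its earliest slot is position 1 + 1 = 2.

2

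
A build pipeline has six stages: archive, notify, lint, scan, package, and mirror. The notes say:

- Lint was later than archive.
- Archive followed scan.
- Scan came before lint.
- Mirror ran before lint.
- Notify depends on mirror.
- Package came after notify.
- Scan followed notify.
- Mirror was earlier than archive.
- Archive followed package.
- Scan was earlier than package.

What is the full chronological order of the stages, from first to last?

The constraints fix every adjacent pair, so only one ordering works:
mirror → notify → scan → package → archive → lint.

mirror, notify, scan, package, archive, lint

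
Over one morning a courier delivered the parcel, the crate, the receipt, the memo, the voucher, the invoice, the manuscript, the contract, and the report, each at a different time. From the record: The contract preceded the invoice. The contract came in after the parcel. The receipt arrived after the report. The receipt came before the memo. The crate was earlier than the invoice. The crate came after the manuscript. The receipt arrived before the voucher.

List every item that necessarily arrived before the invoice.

Directly stated before the invoice: the contract and the crate.
The manuscript reaches the invoice via the manuscript → the crate → the invoice.
The parcel reaches the invoice via the parcel → the contract → the invoice.
No chain forces the voucher (or any of the others) ahead of the invoice.

the contract, the crate, the manuscript, the parcel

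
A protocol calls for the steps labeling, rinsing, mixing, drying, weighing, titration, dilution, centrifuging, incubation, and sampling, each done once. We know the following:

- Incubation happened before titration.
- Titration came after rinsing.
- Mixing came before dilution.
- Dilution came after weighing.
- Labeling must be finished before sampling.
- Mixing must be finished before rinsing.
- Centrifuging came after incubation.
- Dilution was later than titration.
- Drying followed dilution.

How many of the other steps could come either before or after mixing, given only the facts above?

Forced after mixing: dilution, drying, rinsing, and titration.
That leaves centrifuging, incubation, labeling, sampling, and weighing with no forced order relative to mixing — 5.

5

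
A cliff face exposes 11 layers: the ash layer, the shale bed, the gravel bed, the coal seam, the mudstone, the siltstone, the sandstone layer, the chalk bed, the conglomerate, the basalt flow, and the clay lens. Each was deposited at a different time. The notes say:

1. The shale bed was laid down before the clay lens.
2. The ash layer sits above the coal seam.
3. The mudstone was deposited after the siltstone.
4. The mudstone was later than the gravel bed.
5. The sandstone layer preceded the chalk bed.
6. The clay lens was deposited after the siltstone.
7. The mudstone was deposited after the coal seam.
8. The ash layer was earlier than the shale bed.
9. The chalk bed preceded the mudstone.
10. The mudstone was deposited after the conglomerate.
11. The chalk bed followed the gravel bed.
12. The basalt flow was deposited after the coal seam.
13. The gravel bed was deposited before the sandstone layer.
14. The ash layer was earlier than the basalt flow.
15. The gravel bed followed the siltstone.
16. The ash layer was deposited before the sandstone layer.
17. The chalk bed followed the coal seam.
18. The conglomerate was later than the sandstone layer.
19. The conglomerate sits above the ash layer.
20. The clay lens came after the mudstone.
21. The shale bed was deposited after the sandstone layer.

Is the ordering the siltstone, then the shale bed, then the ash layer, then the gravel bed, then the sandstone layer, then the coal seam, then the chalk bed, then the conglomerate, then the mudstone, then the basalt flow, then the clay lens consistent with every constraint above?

The constraints require the coal seam before the ash layer, but in the proposed sequence the ash layer appears ahead of the coal seam. That one violation is enough.

no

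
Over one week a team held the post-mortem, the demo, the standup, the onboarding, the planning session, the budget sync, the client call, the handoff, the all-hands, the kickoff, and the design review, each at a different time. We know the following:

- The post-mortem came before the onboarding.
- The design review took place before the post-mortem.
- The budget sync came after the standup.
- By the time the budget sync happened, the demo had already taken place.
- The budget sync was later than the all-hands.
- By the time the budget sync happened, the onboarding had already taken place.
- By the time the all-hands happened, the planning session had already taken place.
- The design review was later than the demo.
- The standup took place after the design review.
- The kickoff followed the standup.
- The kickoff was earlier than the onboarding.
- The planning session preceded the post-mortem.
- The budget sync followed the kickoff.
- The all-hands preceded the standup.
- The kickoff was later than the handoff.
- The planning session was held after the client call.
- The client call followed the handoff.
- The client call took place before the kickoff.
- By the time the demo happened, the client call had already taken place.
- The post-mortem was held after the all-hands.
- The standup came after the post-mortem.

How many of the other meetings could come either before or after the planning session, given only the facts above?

Forced before the planning session: the client call and the handoff; forced after the planning session: the all-hands, the budget sync, the kickoff, the onboarding, the post-mortem, and the standup.
That leaves the demo and the design review with no forced order relative to the planning session — 2.

2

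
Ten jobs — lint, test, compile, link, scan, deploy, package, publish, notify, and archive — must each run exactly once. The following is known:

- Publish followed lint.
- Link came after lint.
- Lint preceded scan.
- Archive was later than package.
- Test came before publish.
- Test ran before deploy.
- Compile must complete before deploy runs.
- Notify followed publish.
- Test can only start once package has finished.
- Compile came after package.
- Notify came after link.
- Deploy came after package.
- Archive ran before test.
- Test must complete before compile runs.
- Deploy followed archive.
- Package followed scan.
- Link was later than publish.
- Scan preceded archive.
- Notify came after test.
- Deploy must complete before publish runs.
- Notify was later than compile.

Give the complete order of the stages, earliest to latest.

lint, scan, package, archive, test, compile, deploy, publish, link, notify

The constraints fix every adjacent pair, so only one ordering works:
lint → scan → package → archive → test → compile → deploy → publish → link → notify.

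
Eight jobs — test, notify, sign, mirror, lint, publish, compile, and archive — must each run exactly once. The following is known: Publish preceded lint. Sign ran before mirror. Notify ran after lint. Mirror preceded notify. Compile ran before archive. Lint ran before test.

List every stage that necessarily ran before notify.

lint, mirror, publish, sign

Directly stated before notify: lint and mirror.
Publish reaches notify via publish → lint → notify.
Sign reaches notify via sign → mirror → notify.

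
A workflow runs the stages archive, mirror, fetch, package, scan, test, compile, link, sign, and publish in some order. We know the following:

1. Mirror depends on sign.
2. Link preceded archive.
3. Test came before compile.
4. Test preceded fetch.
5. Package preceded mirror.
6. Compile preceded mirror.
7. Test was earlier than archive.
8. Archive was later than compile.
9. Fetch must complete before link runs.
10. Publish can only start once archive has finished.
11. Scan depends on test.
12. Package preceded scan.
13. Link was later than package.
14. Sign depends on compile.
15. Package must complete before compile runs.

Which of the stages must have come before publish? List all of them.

Directly stated before publish: archive.
Compile reaches publish via compile → archive → publish.
Fetch reaches publish via fetch → link → archive → publish.
Link reaches publish via link → archive → publish.
Likewise package and test each reach publish by chaining the stated constraints.

archive, compile, fetch, link, package, test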